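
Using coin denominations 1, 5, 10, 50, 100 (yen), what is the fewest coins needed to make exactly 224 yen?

224 − 2×100→24 − 2×10→4 − 4×1→0
Total coins = 2 + 2 + 4 = 8

8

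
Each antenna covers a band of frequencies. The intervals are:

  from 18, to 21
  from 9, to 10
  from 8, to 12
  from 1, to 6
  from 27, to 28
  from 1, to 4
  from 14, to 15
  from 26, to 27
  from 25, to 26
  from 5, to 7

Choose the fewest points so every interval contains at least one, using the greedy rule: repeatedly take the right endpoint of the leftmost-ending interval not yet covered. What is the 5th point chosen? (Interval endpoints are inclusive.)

21

Sort by right endpoint; whenever an interval is uncovered, place a point at its right end.
Sorted: [1,4] [1,6] [5,7] [9,10] [8,12] [14,15] [18,21] [25,26] [26,27] [27,28]
{[1,4],[1,6]} hit by 4; {[5,7]} hit by 7; {[9,10],[8,12]} hit by 10; {[14,15]} hit by 15; {[18,21]} hit by 21; {[25,26],[26,27]} hit by 26; {[27,28]} hit by 28.
Points: 4, 7, 10, 15, 21, 26, 28 (7 total).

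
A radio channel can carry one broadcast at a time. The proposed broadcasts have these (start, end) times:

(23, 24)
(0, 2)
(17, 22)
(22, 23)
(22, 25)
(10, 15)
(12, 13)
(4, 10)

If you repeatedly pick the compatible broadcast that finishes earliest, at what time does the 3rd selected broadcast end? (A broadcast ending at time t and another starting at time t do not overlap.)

13

Sorted by end: (0,2)  (4,10)  (12,13)  (10,15)  (17,22)  (22,23)  (23,24)  (22,25)
take (0,2); take (4,10); take (12,13); take (17,22); take (22,23); take (23,24).
Selected: (0,2) (4,10) (12,13) (17,22) (22,23) (23,24)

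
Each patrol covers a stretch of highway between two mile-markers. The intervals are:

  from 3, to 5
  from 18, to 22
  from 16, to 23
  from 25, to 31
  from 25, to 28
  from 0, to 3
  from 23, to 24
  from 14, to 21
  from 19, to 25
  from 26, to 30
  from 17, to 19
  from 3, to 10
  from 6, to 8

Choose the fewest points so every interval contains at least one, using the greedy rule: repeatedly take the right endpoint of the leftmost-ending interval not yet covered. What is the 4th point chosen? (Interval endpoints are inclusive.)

By right end: [0,3]  [3,5]  [6,8]  [3,10]  [17,19]  [14,21]  [18,22]  [16,23]  [23,24]  [19,25]  [25,28]  [26,30]  [25,31]
[0,3] uncovered → point at 3; [6,8] uncovered → point at 8; [17,19] uncovered → point at 19; [23,24] uncovered → point at 24; [25,28] uncovered → point at 28.
Points: 3, 8, 19, 24, 28 (5 total).

24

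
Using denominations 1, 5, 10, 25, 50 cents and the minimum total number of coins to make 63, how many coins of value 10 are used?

63 = 1×50 + 1×10 + 3×1
Count of 10: 1

1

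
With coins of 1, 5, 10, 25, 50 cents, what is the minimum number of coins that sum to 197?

Greedy: take as many of the largest coin as possible, then repeat with the remainder.
197 − 3×50→47 − 1×25→22 − 2×10→2 − 2×1→0
Total coins = 3 + 1 + 2 + 2 = 8

8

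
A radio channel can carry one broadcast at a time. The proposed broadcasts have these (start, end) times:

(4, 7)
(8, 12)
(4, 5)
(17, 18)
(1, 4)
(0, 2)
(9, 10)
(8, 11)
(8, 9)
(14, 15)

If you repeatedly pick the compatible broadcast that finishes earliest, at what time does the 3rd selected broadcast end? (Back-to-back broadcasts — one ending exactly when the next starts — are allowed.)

9

Sort by end time and greedily take each interval whose start is ≥ the last chosen end.
By end time: (0,2), (1,4), (4,5), (4,7), (8,9), (9,10), (8,11), (8,12), (14,15), (17,18).
Pick (0,2); next start ≥ 2 → (4,5); next start ≥ 5 → (8,9); next start ≥ 9 → (9,10); next start ≥ 10 → (14,15); next start ≥ 15 → (17,18).
Selected: (0,2) (4,5) (8,9) (9,10) (14,15) (17,18)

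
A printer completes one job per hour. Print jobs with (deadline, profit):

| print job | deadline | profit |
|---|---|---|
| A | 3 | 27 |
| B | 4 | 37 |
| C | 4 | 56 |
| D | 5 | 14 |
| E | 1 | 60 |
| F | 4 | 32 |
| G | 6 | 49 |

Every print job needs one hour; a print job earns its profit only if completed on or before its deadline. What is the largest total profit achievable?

248

Sort by profit descending; place each in the latest free slot ≤ its deadline.
Profit order: E=60 C=56 G=49 B=37 F=32 A=27 D=14
Assign: E→slot 1, C→slot 4, G→slot 6, B→slot 3, F→slot 2, A skipped, D→slot 5.
Slots: [1:E] [2:F] [3:B] [4:C] [5:D] [6:G]
Profit = 60 + 32 + 37 + 56 + 14 + 49 = 248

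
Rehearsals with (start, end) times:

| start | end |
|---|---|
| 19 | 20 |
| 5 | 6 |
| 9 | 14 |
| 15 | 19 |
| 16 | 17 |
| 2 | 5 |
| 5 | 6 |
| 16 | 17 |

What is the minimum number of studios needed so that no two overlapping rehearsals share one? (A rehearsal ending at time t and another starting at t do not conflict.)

3

starts: [2, 5, 5, 9, 15, 16, 16, 19]
ends:   [5, 6, 6, 14, 17, 17, 19, 20]
s2→1 e5→0 s5→1 s5→2 e6→1 e6→0 s9→1 e14→0 s15→1 s16→2 s16→3  — peak 3.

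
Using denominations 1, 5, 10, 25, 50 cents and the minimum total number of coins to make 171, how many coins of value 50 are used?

3

171 = 3×50 + 2×10 + 1×1
Count of 50: 3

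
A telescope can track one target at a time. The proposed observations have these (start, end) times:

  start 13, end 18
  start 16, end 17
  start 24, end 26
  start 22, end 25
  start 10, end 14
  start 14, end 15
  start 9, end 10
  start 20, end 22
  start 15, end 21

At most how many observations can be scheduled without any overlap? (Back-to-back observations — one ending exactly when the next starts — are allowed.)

By end time: (9,10), (10,14), (14,15), (16,17), (13,18), (15,21), (20,22), (22,25), (24,26).
Pick (9,10); next start ≥ 10 → (10,14); next start ≥ 14 → (14,15); next start ≥ 15 → (16,17); next start ≥ 17 → (20,22); next start ≥ 22 → (22,25).
Selected 6 observations.

6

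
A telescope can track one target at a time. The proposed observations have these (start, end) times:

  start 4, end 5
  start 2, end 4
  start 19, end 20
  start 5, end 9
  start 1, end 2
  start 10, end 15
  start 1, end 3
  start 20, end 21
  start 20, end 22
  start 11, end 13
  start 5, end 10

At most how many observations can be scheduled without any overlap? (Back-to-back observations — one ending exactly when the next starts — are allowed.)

7

Sorted by end: (1,2)  (1,3)  (2,4)  (4,5)  (5,9)  (5,10)  (11,13)  (10,15)  (19,20)  (20,21)  (20,22)
take (1,2); skip (1,3); take (2,4); take (4,5); take (5,9); take (11,13); skip (10,15); take (19,20); take (20,21).
Selected 7 observations.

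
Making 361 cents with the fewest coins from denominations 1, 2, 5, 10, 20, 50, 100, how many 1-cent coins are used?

Greedy: take as many of the largest coin as possible, then repeat with the remainder.
361 = 3×100 + 1×50 + 1×10 + 1×1
Count of 1: 1

1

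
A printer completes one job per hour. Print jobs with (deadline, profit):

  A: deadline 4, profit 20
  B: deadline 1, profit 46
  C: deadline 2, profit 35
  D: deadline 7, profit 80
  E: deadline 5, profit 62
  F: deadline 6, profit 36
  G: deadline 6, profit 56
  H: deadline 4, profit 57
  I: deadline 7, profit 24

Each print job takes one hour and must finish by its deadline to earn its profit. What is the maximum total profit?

By profit: D(d7,80), E(d5,62), H(d4,57), G(d6,56), B(d1,46), F(d6,36), C(d2,35), I(d7,24), A(d4,20)
D→slot 7; E→slot 5; H→slot 4; G→slot 6; B→slot 1; F→slot 3; C→slot 2; I skipped; A skipped.
Profit = 46 + 35 + 36 + 57 + 62 + 56 + 80 = 372

372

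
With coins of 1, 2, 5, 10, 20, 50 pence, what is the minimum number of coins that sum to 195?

195 = 3×50 + 2×20 + 1×5
Total coins = 3 + 2 + 1 = 6

6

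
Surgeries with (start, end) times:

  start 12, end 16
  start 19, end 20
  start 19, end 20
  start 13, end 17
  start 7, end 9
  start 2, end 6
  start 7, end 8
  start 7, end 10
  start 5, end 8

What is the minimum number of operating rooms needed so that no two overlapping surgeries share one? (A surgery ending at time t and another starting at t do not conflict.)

4

Count concurrent intervals with a sweep; the peak is the room count.
starts: [2, 5, 7, 7, 7, 12, 13, 19, 19]
ends:   [6, 8, 8, 9, 10, 16, 17, 20, 20]
s2→1 s5→2 e6→1 s7→2 s7→3 s7→4  — peak 4.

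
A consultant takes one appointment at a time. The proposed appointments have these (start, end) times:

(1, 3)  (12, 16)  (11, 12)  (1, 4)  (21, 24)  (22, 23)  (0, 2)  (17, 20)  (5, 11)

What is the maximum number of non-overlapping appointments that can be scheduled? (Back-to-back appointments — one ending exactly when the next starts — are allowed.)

6

Sort by end time and greedily take each interval whose start is ≥ the last chosen end.
Sorted by end: (0,2)  (1,3)  (1,4)  (5,11)  (11,12)  (12,16)  (17,20)  (22,23)  (21,24)
take (0,2); take (5,11); take (11,12); take (12,16); take (17,20); take (22,23).
Selected 6 appointments.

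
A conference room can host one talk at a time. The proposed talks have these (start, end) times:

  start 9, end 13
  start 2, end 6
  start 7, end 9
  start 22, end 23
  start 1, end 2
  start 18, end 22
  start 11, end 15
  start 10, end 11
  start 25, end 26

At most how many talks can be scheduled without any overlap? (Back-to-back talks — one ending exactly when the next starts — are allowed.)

8

Order by finish time; keep every interval that doesn't clash with the previous kept one.
Sorted by end: (1,2)  (2,6)  (7,9)  (10,11)  (9,13)  (11,15)  (18,22)  (22,23)  (25,26)
take (1,2); take (2,6); take (7,9); take (10,11); take (11,15); take (18,22); take (22,23); take (25,26).
Selected 8 talks.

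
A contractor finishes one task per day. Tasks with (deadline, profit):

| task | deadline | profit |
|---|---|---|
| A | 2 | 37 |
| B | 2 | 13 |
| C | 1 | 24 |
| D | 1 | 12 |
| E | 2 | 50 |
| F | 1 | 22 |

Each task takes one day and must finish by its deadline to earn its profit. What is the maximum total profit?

87

By profit: E(d2,50), A(d2,37), C(d1,24), F(d1,22), B(d2,13), D(d1,12)
E→slot 2; A→slot 1; C skipped; F skipped; B skipped; D skipped.
Profit = 37 + 50 = 87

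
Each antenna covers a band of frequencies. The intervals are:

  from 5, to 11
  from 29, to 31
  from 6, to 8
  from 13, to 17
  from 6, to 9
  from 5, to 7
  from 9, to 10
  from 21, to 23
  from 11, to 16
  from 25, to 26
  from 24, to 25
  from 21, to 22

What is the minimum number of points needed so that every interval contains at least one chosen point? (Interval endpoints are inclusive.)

Sort by right endpoint; whenever an interval is uncovered, place a point at its right end.
Sorted: [5,7] [6,8] [6,9] [9,10] [5,11] [11,16] [13,17] [21,22] [21,23] [24,25] [25,26] [29,31]
{[5,7],[6,8],[6,9]} hit by 7; {[9,10],[5,11]} hit by 10; {[11,16],[13,17]} hit by 16; {[21,22],[21,23]} hit by 22; {[24,25],[25,26]} hit by 25; {[29,31]} hit by 31.
Points: 7, 10, 16, 22, 25, 31 (6 total).

6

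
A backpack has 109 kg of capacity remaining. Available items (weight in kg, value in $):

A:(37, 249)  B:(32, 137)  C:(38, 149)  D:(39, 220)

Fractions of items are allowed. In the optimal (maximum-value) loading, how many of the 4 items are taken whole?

3

Sort by value per unit weight and fill in that order.
Order: A (249/37=6.73) > D (220/39=5.64) > B (137/32=4.28) > C (149/38=3.92)
Fill: take A (37 @ 249) → take D (39 @ 220) → take B (32 @ 137) → take 1/38 of C → 3.92; 109/109 used.
3 item(s) taken whole; one partial (take 1/38 of C).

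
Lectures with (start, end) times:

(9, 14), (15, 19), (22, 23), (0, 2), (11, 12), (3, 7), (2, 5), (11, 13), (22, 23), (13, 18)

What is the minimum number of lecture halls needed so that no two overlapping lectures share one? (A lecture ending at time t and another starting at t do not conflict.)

3

starts: [0, 2, 3, 9, 11, 11, 13, 15, 22, 22]
ends:   [2, 5, 7, 12, 13, 14, 18, 19, 23, 23]
s0→1 e2→0 s2→1 s3→2 e5→1 e7→0 s9→1 s11→2 s11→3  — peak 3.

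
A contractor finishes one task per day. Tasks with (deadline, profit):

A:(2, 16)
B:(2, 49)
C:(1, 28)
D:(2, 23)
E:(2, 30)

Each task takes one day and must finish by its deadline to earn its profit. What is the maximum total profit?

Profit order: B=49 E=30 C=28 D=23 A=16
Assign: B→slot 2, E→slot 1, C skipped, D skipped, A skipped.
Slots: [1:E] [2:B]
Profit = 30 + 49 = 79

79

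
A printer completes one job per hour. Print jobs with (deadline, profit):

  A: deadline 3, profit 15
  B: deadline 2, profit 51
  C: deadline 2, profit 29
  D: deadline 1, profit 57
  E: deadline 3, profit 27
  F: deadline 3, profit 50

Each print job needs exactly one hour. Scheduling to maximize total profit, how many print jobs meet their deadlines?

By profit: D(d1,57), B(d2,51), F(d3,50), C(d2,29), E(d3,27), A(d3,15)
D→slot 1; B→slot 2; F→slot 3; C skipped; E skipped; A skipped.
3 of 6 scheduled.

3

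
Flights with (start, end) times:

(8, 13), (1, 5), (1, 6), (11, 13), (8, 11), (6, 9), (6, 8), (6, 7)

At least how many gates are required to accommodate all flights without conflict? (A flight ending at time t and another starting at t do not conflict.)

3

Events (time:±→running): 1:+→1 1:+→2 5:-→1 6:-→0 6:+→1 6:+→2 6:+→3 … peak 3.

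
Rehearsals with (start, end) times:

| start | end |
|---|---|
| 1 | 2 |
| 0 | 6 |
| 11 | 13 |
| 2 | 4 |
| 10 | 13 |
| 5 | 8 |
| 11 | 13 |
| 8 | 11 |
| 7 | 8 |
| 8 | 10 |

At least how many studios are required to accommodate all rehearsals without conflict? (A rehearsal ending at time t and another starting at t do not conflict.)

Events (time:±→running): 0:+→1 1:+→2 2:-→1 2:+→2 4:-→1 5:+→2 6:-→1 7:+→2 8:-→1 8:-→0 8:+→1 8:+→2 10:-→1 10:+→2 11:-→1 11:+→2 11:+→3 … peak 3.

3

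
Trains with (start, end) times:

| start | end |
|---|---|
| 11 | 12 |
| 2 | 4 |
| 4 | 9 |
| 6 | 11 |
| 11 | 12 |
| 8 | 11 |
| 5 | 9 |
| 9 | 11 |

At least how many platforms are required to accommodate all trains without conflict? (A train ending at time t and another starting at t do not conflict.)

The answer is the maximum number of intervals overlapping at any instant.
Events (time:±→running): 2:+→1 4:-→0 4:+→1 5:+→2 6:+→3 8:+→4 … peak 4.

4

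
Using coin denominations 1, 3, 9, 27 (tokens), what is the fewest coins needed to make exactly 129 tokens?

129 − 4×27→21 − 2×9→3 − 1×3→0
Total coins = 4 + 2 + 1 = 7

7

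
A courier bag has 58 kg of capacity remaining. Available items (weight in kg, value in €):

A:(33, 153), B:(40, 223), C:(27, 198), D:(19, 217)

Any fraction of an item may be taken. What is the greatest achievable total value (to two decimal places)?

Sort by value per unit weight and fill in that order.
Order: D (217/19=11.42) > C (198/27=7.33) > B (223/40=5.58) > A (153/33=4.64)
Fill: take D (19 @ 217) → take C (27 @ 198) → take 12/40 of B → 66.90; 58/58 used.
Total value = 481.90

481.90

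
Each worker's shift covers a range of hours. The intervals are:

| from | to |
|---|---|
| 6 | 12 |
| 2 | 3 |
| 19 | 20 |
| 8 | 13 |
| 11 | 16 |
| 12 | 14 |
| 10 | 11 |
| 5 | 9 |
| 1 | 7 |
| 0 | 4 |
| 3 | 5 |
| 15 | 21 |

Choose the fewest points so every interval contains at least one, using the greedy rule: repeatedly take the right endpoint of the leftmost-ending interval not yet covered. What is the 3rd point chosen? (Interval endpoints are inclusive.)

11

Process intervals by earliest right end; each time one isn't hit yet, stab at its right endpoint.
By right end: [2,3]  [0,4]  [3,5]  [1,7]  [5,9]  [10,11]  [6,12]  [8,13]  [12,14]  [11,16]  [19,20]  [15,21]
[2,3] uncovered → point at 3; [5,9] uncovered → point at 9; [10,11] uncovered → point at 11; [12,14] uncovered → point at 14; [19,20] uncovered → point at 20.
Points: 3, 9, 11, 14, 20 (5 total).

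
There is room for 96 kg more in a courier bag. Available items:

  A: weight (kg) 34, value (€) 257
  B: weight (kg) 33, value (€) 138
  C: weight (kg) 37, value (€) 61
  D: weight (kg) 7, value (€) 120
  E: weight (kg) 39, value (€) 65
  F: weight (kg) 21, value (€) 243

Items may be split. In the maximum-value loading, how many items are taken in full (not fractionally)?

4

Greedy by value/weight ratio, highest first.
Order: D (120/7=17.14) > F (243/21=11.57) > A (257/34=7.56) > B (138/33=4.18) > E (65/39=1.67) > C (61/37=1.65)
Fill: take D (7 @ 120) → take F (21 @ 243) → take A (34 @ 257) → take B (33 @ 138) → take 1/39 of E → 1.67; 96/96 used.
4 item(s) taken whole; one partial (take 1/39 of E).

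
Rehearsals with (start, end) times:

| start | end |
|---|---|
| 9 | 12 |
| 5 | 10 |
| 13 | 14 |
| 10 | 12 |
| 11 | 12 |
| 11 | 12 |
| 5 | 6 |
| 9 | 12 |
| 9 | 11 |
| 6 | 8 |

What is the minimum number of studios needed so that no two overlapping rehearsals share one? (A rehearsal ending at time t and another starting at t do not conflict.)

5

Count concurrent intervals with a sweep; the peak is the room count.
Events (time:±→running): 5:+→1 5:+→2 6:-→1 6:+→2 8:-→1 9:+→2 9:+→3 9:+→4 10:-→3 10:+→4 11:-→3 11:+→4 11:+→5 … peak 5.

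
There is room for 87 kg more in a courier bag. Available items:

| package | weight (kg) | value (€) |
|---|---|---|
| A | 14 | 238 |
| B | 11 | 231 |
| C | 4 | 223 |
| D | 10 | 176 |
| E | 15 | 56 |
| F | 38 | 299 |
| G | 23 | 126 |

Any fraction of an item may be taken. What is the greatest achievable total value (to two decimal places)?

Order: C (223/4=55.75) > B (231/11=21.00) > D (176/10=17.60) > A (238/14=17.00) > F (299/38=7.87) > G (126/23=5.48) > E (56/15=3.73)
Fill: take C (4 @ 223) → take B (11 @ 231) → take D (10 @ 176) → take A (14 @ 238) → take F (38 @ 299) → take 10/23 of G → 54.78; 87/87 used.
Total value = 1221.78

1221.78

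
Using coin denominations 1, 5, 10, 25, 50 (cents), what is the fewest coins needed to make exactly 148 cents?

Greedy: take as many of the largest coin as possible, then repeat with the remainder.
148 − 2×50→48 − 1×25→23 − 2×10→3 − 3×1→0
Total coins = 2 + 1 + 2 + 3 = 8

8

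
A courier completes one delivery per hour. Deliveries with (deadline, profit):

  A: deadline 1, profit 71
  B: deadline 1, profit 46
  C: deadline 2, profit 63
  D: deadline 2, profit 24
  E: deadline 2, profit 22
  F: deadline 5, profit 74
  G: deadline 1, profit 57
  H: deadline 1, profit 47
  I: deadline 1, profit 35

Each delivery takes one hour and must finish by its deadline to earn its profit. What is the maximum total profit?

Profit order: F=74 A=71 C=63 G=57 H=47 B=46 I=35 D=24 E=22
Assign: F→slot 5, A→slot 1, C→slot 2, G skipped, H skipped, B skipped, I skipped, D skipped, E skipped.
Slots: [1:A] [2:C] [5:F]
Profit = 71 + 63 + 74 = 208

208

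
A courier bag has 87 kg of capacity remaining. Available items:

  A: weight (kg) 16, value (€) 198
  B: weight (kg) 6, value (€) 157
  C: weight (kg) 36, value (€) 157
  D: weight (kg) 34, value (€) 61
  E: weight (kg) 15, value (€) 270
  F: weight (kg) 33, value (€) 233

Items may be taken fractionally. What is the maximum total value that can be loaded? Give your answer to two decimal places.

Ratios (sorted): B 26.17, E 18.00, A 12.38, F 7.06, C 4.36, D 1.79
take B (6 @ 157); take E (15 @ 270); take A (16 @ 198); take F (33 @ 233); take 17/36 of C → 74.14. Capacity used 87/87.
Total value = 932.14

932.14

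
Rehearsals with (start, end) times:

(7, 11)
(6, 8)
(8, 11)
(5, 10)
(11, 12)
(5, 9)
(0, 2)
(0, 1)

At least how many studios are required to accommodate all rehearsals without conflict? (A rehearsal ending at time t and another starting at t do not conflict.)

Count concurrent intervals with a sweep; the peak is the room count.
starts: [0, 0, 5, 5, 6, 7, 8, 11]
ends:   [1, 2, 8, 9, 10, 11, 11, 12]
s0→1 s0→2 e1→1 e2→0 s5→1 s5→2 s6→3 s7→4  — peak 4.

4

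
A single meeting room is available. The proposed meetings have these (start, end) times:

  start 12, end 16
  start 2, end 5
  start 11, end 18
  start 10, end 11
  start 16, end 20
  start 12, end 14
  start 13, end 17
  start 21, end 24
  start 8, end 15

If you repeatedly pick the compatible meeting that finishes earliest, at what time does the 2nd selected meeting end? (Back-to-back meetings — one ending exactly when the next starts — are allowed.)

11

Sort by end time and greedily take each interval whose start is ≥ the last chosen end.
By end time: (2,5), (10,11), (12,14), (8,15), (12,16), (13,17), (11,18), (16,20), (21,24).
Pick (2,5); next start ≥ 5 → (10,11); next start ≥ 11 → (12,14); next start ≥ 14 → (16,20); next start ≥ 20 → (21,24).
Selected: (2,5) (10,11) (12,14) (16,20) (21,24)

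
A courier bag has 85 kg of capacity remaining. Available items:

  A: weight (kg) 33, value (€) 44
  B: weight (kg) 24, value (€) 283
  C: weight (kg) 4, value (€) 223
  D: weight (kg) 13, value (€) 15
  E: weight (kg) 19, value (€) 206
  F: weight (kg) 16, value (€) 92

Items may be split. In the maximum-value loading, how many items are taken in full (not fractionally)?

Ratios (sorted): C 55.75, B 11.79, E 10.84, F 5.75, A 1.33, D 1.15
take C (4 @ 223); take B (24 @ 283); take E (19 @ 206); take F (16 @ 92); take 22/33 of A → 29.33. Capacity used 85/85.
4 item(s) taken whole; one partial (take 22/33 of A).

4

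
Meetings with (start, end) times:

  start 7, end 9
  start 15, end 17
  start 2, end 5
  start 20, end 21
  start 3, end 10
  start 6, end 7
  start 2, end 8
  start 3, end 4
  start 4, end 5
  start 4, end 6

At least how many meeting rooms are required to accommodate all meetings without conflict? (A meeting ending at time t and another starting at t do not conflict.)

Events (time:±→running): 2:+→1 2:+→2 3:+→3 3:+→4 4:-→3 4:+→4 4:+→5 … peak 5.

5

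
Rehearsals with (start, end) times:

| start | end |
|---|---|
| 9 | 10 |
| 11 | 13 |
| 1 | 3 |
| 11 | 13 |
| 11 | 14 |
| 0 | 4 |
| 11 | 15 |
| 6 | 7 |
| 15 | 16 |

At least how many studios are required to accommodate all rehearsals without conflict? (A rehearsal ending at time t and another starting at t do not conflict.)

starts: [0, 1, 6, 9, 11, 11, 11, 11, 15]
ends:   [3, 4, 7, 10, 13, 13, 14, 15, 16]
s0→1 s1→2 e3→1 e4→0 s6→1 e7→0 s9→1 e10→0 s11→1 s11→2 s11→3 s11→4  — peak 4.

4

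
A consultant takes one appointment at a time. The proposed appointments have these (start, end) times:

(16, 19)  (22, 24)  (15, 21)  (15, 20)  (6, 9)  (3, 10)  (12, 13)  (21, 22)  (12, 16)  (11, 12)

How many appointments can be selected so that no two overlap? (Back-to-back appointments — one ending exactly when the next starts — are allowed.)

6

Sort by end time and greedily take each interval whose start is ≥ the last chosen end.
Sorted by end: (6,9)  (3,10)  (11,12)  (12,13)  (12,16)  (16,19)  (15,20)  (15,21)  (21,22)  (22,24)
take (6,9); take (11,12); take (12,13); take (16,19); skip (15,20); skip (15,21); take (21,22); take (22,24).
Selected 6 appointments.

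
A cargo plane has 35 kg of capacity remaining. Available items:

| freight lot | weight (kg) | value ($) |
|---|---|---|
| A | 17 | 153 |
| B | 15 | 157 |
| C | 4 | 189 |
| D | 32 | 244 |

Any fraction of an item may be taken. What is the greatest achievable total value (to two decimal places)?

Order: C (189/4=47.25) > B (157/15=10.47) > A (153/17=9.00) > D (244/32=7.62)
Fill: take C (4 @ 189) → take B (15 @ 157) → take 16/17 of A → 144.00; 35/35 used.
Total value = 490.00

490.00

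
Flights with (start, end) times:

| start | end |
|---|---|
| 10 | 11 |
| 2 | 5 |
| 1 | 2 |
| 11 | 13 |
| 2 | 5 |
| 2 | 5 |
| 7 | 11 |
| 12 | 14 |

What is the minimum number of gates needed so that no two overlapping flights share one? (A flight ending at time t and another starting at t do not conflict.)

3

Count concurrent intervals with a sweep; the peak is the room count.
Events (time:±→running): 1:+→1 2:-→0 2:+→1 2:+→2 2:+→3 … peak 3.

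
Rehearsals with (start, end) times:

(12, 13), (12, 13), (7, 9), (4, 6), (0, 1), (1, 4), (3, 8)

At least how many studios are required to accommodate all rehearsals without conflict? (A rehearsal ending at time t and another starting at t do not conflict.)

2

Events (time:±→running): 0:+→1 1:-→0 1:+→1 3:+→2 … peak 2.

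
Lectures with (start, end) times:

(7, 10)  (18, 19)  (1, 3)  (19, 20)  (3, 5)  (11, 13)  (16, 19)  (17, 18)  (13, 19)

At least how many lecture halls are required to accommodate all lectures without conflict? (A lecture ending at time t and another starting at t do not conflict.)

3

Events (time:±→running): 1:+→1 3:-→0 3:+→1 5:-→0 7:+→1 10:-→0 11:+→1 13:-→0 13:+→1 16:+→2 17:+→3 … peak 3.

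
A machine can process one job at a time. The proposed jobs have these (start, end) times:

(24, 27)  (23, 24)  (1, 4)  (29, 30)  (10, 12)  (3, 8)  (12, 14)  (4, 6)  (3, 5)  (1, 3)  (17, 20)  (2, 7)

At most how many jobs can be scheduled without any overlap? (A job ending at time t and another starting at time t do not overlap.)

8

By end time: (1,3), (1,4), (3,5), (4,6), (2,7), (3,8), (10,12), (12,14), (17,20), (23,24), (24,27), (29,30).
Pick (1,3); next start ≥ 3 → (3,5); next start ≥ 5 → (10,12); next start ≥ 12 → (12,14); next start ≥ 14 → (17,20); next start ≥ 20 → (23,24); next start ≥ 24 → (24,27); next start ≥ 27 → (29,30).
Selected 8 jobs.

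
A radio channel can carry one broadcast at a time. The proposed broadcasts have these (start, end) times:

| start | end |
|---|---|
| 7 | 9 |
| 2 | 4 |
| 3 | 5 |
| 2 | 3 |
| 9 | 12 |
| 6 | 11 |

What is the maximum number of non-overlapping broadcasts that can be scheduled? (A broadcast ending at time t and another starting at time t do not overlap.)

Order by finish time; keep every interval that doesn't clash with the previous kept one.
By end time: (2,3), (2,4), (3,5), (7,9), (6,11), (9,12).
Pick (2,3); next start ≥ 3 → (3,5); next start ≥ 5 → (7,9); next start ≥ 9 → (9,12).
Selected 4 broadcasts.

4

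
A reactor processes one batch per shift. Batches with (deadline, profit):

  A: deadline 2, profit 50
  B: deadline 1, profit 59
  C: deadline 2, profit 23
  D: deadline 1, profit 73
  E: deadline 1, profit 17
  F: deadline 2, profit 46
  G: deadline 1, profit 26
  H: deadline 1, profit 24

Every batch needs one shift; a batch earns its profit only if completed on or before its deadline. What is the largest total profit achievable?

Profit order: D=73 B=59 A=50 F=46 G=26 H=24 C=23 E=17
Assign: D→slot 1, B skipped, A→slot 2, F skipped, G skipped, H skipped, C skipped, E skipped.
Slots: [1:D] [2:A]
Profit = 73 + 50 = 123

123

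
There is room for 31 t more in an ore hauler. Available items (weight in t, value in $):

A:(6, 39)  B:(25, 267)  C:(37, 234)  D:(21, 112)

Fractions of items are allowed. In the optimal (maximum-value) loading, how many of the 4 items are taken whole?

Ratios (sorted): B 10.68, A 6.50, C 6.32, D 5.33
take B (25 @ 267); take A (6 @ 39). Capacity used 31/31.
2 item(s) taken whole.

2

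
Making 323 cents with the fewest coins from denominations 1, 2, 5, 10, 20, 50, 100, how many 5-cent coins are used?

0

323 = 3×100 + 1×20 + 1×2 + 1×1
Count of 5: 0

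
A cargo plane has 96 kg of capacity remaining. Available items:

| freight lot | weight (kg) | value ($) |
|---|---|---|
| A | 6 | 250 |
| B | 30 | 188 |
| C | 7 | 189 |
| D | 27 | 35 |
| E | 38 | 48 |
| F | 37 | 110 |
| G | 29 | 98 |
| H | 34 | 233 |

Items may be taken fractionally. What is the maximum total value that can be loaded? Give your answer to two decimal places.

Sort by value per unit weight and fill in that order.
Ratios (sorted): A 41.67, C 27.00, H 6.85, B 6.27, G 3.38, F 2.97, D 1.30, E 1.26
take A (6 @ 250); take C (7 @ 189); take H (34 @ 233); take B (30 @ 188); take 19/29 of G → 64.21. Capacity used 96/96.
Total value = 924.21

924.21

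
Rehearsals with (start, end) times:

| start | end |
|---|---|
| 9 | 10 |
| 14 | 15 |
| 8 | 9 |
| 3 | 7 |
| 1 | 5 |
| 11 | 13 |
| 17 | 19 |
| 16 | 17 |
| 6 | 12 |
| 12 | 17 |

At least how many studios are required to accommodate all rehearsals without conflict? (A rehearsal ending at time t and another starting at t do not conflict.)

2

starts: [1, 3, 6, 8, 9, 11, 12, 14, 16, 17]
ends:   [5, 7, 9, 10, 12, 13, 15, 17, 17, 19]
s1→1 s3→2  — peak 2.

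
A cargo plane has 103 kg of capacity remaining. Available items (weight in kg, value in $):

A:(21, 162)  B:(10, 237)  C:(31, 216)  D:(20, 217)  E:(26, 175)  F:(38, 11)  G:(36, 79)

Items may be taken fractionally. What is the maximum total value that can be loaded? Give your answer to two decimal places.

973.35

Ratios (sorted): B 23.70, D 10.85, A 7.71, C 6.97, E 6.73, G 2.19, F 0.29
take B (10 @ 237); take D (20 @ 217); take A (21 @ 162); take C (31 @ 216); take 21/26 of E → 141.35. Capacity used 103/103.
Total value = 973.35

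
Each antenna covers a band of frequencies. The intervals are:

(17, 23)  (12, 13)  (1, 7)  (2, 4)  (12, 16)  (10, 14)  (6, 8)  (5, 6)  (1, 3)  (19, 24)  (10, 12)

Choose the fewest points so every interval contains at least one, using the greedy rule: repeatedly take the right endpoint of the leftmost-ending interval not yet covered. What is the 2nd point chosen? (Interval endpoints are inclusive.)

Process intervals by earliest right end; each time one isn't hit yet, stab at its right endpoint.
By right end: [1,3]  [2,4]  [5,6]  [1,7]  [6,8]  [10,12]  [12,13]  [10,14]  [12,16]  [17,23]  [19,24]
[1,3] uncovered → point at 3; [5,6] uncovered → point at 6; [10,12] uncovered → point at 12; [17,23] uncovered → point at 23.
Points: 3, 6, 12, 23 (4 total).

6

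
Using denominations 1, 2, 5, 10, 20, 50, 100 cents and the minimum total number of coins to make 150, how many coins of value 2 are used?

Greedy: take as many of the largest coin as possible, then repeat with the remainder.
150 − 1×100→50 − 1×50→0
Count of 2: 0

0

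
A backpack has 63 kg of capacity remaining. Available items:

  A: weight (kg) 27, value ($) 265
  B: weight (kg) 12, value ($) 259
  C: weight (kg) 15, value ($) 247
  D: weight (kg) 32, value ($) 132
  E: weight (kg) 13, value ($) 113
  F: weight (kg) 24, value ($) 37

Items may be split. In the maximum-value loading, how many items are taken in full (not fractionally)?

Sort by value per unit weight and fill in that order.
Order: B (259/12=21.58) > C (247/15=16.47) > A (265/27=9.81) > E (113/13=8.69) > D (132/32=4.12) > F (37/24=1.54)
Fill: take B (12 @ 259) → take C (15 @ 247) → take A (27 @ 265) → take 9/13 of E → 78.23; 63/63 used.
3 item(s) taken whole; one partial (take 9/13 of E).

3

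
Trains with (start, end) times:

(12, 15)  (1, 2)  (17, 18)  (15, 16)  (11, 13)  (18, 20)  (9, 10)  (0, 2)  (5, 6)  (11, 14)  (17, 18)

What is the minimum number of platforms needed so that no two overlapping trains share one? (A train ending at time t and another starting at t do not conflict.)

starts: [0, 1, 5, 9, 11, 11, 12, 15, 17, 17, 18]
ends:   [2, 2, 6, 10, 13, 14, 15, 16, 18, 18, 20]
s0→1 s1→2 e2→1 e2→0 s5→1 e6→0 s9→1 e10→0 s11→1 s11→2 s12→3  — peak 3.

3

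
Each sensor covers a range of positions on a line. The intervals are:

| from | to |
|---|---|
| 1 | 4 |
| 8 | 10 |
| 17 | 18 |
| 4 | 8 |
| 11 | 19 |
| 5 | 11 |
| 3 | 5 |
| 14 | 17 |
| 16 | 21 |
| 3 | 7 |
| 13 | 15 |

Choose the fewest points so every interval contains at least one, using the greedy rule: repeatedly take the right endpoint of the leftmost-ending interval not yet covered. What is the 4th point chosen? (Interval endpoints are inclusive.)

Sort by right endpoint; whenever an interval is uncovered, place a point at its right end.
Sorted: [1,4] [3,5] [3,7] [4,8] [8,10] [5,11] [13,15] [14,17] [17,18] [11,19] [16,21]
{[1,4],[3,5],[3,7],[4,8]} hit by 4; {[8,10],[5,11]} hit by 10; {[13,15],[14,17]} hit by 15; {[17,18],[11,19],[16,21]} hit by 18.
Points: 4, 10, 15, 18 (4 total).

18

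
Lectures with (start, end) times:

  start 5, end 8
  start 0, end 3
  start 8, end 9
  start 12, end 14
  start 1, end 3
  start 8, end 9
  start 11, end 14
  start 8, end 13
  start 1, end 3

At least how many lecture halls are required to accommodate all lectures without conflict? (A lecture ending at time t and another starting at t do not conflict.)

The answer is the maximum number of intervals overlapping at any instant.
Events (time:±→running): 0:+→1 1:+→2 1:+→3 … peak 3.

3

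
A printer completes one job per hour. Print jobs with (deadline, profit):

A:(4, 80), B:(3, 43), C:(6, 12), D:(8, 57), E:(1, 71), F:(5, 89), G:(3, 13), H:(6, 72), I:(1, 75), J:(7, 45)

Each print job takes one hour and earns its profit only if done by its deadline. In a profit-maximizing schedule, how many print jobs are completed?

8

Take jobs in profit order; each goes to the latest open slot no later than its deadline.
Profit order: F=89 A=80 I=75 H=72 E=71 D=57 J=45 B=43 G=13 C=12
Assign: F→slot 5, A→slot 4, I→slot 1, H→slot 6, E skipped, D→slot 8, J→slot 7, B→slot 3, G→slot 2, C skipped.
Slots: [1:I] [2:G] [3:B] [4:A] [5:F] [6:H] [7:J] [8:D]
8 of 10 scheduled.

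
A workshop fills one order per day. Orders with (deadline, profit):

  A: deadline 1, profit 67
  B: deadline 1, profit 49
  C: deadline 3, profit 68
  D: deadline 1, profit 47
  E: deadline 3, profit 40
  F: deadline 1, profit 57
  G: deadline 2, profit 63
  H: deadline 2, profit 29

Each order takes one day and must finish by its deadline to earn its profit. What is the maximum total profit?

Sort by profit descending; place each in the latest free slot ≤ its deadline.
Profit order: C=68 A=67 G=63 F=57 B=49 D=47 E=40 H=29
Assign: C→slot 3, A→slot 1, G→slot 2, F skipped, B skipped, D skipped, E skipped, H skipped.
Slots: [1:A] [2:G] [3:C]
Profit = 67 + 63 + 68 = 198

198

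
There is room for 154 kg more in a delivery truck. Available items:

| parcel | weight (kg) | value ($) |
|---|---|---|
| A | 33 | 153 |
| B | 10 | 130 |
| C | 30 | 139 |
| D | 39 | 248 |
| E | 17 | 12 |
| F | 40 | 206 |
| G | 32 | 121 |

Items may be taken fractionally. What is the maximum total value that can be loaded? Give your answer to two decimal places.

883.56

Sort by value per unit weight and fill in that order.
Order: B (130/10=13.00) > D (248/39=6.36) > F (206/40=5.15) > A (153/33=4.64) > C (139/30=4.63) > G (121/32=3.78) > E (12/17=0.71)
Fill: take B (10 @ 130) → take D (39 @ 248) → take F (40 @ 206) → take A (33 @ 153) → take C (30 @ 139) → take 2/32 of G → 7.56; 154/154 used.
Total value = 883.56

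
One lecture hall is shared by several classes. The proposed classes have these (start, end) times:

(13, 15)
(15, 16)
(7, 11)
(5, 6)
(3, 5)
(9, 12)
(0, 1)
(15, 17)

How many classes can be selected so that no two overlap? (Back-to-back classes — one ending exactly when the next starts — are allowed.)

Sort by end time and greedily take each interval whose start is ≥ the last chosen end.
Sorted by end: (0,1)  (3,5)  (5,6)  (7,11)  (9,12)  (13,15)  (15,16)  (15,17)
take (0,1); take (3,5); take (5,6); take (7,11); take (13,15); take (15,16); skip (15,17).
Selected 6 classes.

6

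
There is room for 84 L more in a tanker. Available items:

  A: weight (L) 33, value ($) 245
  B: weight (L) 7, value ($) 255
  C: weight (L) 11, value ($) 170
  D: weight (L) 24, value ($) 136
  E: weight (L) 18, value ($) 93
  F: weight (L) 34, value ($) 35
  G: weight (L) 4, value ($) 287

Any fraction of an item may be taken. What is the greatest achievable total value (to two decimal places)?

1118.83

Greedy by value/weight ratio, highest first.
Order: G (287/4=71.75) > B (255/7=36.43) > C (170/11=15.45) > A (245/33=7.42) > D (136/24=5.67) > E (93/18=5.17) > F (35/34=1.03)
Fill: take G (4 @ 287) → take B (7 @ 255) → take C (11 @ 170) → take A (33 @ 245) → take D (24 @ 136) → take 5/18 of E → 25.83; 84/84 used.
Total value = 1118.83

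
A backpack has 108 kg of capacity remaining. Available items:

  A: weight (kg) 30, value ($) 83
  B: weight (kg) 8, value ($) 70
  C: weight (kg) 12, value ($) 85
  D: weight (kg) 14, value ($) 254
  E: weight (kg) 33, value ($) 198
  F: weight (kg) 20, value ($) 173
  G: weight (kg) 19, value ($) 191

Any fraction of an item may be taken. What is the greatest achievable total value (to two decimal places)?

976.53

Sort by value per unit weight and fill in that order.
Ratios (sorted): D 18.14, G 10.05, B 8.75, F 8.65, C 7.08, E 6.00, A 2.77
take D (14 @ 254); take G (19 @ 191); take B (8 @ 70); take F (20 @ 173); take C (12 @ 85); take E (33 @ 198); take 2/30 of A → 5.53. Capacity used 108/108.
Total value = 976.53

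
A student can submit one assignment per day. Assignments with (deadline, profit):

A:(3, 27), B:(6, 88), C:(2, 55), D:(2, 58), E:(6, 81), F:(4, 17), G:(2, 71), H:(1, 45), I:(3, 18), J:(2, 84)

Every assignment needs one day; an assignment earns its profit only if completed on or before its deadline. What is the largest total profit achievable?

Sort by profit descending; place each in the latest free slot ≤ its deadline.
Profit order: B=88 J=84 E=81 G=71 D=58 C=55 H=45 A=27 I=18 F=17
Assign: B→slot 6, J→slot 2, E→slot 5, G→slot 1, D skipped, C skipped, H skipped, A→slot 3, I skipped, F→slot 4.
Slots: [1:G] [2:J] [3:A] [4:F] [5:E] [6:B]
Profit = 71 + 84 + 27 + 17 + 81 + 88 = 368

368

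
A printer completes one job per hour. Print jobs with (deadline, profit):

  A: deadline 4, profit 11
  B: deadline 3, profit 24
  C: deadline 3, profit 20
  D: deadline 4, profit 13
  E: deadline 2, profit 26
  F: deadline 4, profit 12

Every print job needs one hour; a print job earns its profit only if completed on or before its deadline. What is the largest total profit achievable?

Profit order: E=26 B=24 C=20 D=13 F=12 A=11
Assign: E→slot 2, B→slot 3, C→slot 1, D→slot 4, F skipped, A skipped.
Slots: [1:C] [2:E] [3:B] [4:D]
Profit = 20 + 26 + 24 + 13 = 83

83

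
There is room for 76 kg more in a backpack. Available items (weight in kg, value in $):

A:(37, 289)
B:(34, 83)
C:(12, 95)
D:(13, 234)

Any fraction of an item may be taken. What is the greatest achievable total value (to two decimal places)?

Greedy by value/weight ratio, highest first.
Order: D (234/13=18.00) > C (95/12=7.92) > A (289/37=7.81) > B (83/34=2.44)
Fill: take D (13 @ 234) → take C (12 @ 95) → take A (37 @ 289) → take 14/34 of B → 34.18; 76/76 used.
Total value = 652.18

652.18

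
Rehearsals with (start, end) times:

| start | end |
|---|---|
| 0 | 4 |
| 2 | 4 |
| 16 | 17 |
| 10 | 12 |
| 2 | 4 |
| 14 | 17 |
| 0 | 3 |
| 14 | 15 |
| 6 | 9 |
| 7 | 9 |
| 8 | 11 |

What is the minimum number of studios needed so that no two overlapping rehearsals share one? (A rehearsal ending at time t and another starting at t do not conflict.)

Count concurrent intervals with a sweep; the peak is the room count.
Events (time:±→running): 0:+→1 0:+→2 2:+→3 2:+→4 … peak 4.

4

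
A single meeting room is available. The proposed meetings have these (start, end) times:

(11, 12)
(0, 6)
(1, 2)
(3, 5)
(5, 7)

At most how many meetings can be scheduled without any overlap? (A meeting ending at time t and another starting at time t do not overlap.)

4

By end time: (1,2), (3,5), (0,6), (5,7), (11,12).
Pick (1,2); next start ≥ 2 → (3,5); next start ≥ 5 → (5,7); next start ≥ 7 → (11,12).
Selected 4 meetings.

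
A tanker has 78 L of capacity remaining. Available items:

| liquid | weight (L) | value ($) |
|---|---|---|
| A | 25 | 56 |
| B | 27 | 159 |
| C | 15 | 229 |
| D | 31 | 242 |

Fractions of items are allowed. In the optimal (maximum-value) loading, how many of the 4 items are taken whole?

Sort by value per unit weight and fill in that order.
Ratios (sorted): C 15.27, D 7.81, B 5.89, A 2.24
take C (15 @ 229); take D (31 @ 242); take B (27 @ 159); take 5/25 of A → 11.20. Capacity used 78/78.
3 item(s) taken whole; one partial (take 5/25 of A).

3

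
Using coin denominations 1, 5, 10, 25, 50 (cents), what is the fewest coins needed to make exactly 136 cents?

5

Use the largest denomination that fits, subtract, and repeat.
136 = 2×50 + 1×25 + 1×10 + 1×1
Total coins = 2 + 1 + 1 + 1 = 5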